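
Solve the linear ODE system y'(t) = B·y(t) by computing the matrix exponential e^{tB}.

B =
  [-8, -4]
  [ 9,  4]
e^{tB} =
  [-6*t*exp(-2*t) + exp(-2*t), -4*t*exp(-2*t)]
  [9*t*exp(-2*t), 6*t*exp(-2*t) + exp(-2*t)]

Strategy: write B = P · J · P⁻¹ where J is a Jordan canonical form, so e^{tB} = P · e^{tJ} · P⁻¹, and e^{tJ} can be computed block-by-block.

B has Jordan form
J =
  [-2,  1]
  [ 0, -2]
(up to reordering of blocks).

Per-block formulas:
  For a 2×2 Jordan block J_2(-2): exp(t · J_2(-2)) = e^(-2t)·(I + t·N), where N is the 2×2 nilpotent shift.

After assembling e^{tJ} and conjugating by P, we get:

e^{tB} =
  [-6*t*exp(-2*t) + exp(-2*t), -4*t*exp(-2*t)]
  [9*t*exp(-2*t), 6*t*exp(-2*t) + exp(-2*t)]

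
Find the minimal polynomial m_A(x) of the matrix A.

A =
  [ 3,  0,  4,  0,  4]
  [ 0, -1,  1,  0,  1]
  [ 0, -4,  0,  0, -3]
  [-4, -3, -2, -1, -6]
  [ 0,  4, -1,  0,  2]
x^4 - 6*x^2 - 8*x - 3

The characteristic polynomial is χ_A(x) = (x - 3)^2*(x + 1)^3, so the eigenvalues are known. The minimal polynomial is
  m_A(x) = Π_λ (x − λ)^{k_λ}
where k_λ is the size of the *largest* Jordan block for λ (equivalently, the smallest k with (A − λI)^k v = 0 for every generalised eigenvector v of λ).

  λ = -1: largest Jordan block has size 3, contributing (x + 1)^3
  λ = 3: largest Jordan block has size 1, contributing (x − 3)

So m_A(x) = (x - 3)*(x + 1)^3 = x^4 - 6*x^2 - 8*x - 3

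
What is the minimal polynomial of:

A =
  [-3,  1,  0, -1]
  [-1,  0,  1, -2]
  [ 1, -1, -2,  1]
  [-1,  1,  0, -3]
x^3 + 6*x^2 + 12*x + 8

The characteristic polynomial is χ_A(x) = (x + 2)^4, so the eigenvalues are known. The minimal polynomial is
  m_A(x) = Π_λ (x − λ)^{k_λ}
where k_λ is the size of the *largest* Jordan block for λ (equivalently, the smallest k with (A − λI)^k v = 0 for every generalised eigenvector v of λ).

  λ = -2: largest Jordan block has size 3, contributing (x + 2)^3

So m_A(x) = (x + 2)^3 = x^3 + 6*x^2 + 12*x + 8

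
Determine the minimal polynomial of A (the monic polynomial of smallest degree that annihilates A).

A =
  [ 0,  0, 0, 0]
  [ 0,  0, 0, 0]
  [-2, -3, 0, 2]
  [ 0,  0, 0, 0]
x^2

The characteristic polynomial is χ_A(x) = x^4, so the eigenvalues are known. The minimal polynomial is
  m_A(x) = Π_λ (x − λ)^{k_λ}
where k_λ is the size of the *largest* Jordan block for λ (equivalently, the smallest k with (A − λI)^k v = 0 for every generalised eigenvector v of λ).

  λ = 0: largest Jordan block has size 2, contributing (x − 0)^2

So m_A(x) = x^2 = x^2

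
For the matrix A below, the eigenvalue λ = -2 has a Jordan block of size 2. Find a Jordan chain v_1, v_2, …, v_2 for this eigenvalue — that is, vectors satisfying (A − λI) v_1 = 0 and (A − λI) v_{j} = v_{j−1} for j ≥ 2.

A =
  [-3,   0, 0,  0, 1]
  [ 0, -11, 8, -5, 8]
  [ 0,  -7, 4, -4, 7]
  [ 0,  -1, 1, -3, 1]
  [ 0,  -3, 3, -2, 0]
A Jordan chain for λ = -2 of length 2:
v_1 = (-1, -3, -3, -1, -1)ᵀ
v_2 = (1, 1, 2, 2, 0)ᵀ

Let N = A − (-2)·I. We want v_2 with N^2 v_2 = 0 but N^1 v_2 ≠ 0; then v_{j-1} := N · v_j for j = 2, …, 2.

Pick v_2 = (1, 1, 2, 2, 0)ᵀ.
Then v_1 = N · v_2 = (-1, -3, -3, -1, -1)ᵀ.

Sanity check: (A − (-2)·I) v_1 = (0, 0, 0, 0, 0)ᵀ = 0. ✓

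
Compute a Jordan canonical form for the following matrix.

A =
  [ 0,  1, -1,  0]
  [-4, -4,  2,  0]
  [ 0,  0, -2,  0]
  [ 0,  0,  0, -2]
J_2(-2) ⊕ J_1(-2) ⊕ J_1(-2)

The characteristic polynomial is
  det(x·I − A) = x^4 + 8*x^3 + 24*x^2 + 32*x + 16 = (x + 2)^4

Eigenvalues and multiplicities (the geometric multiplicity of λ is n − rank(A − λI), which equals the number of Jordan blocks for λ):
  λ = -2: algebraic multiplicity = 4, geometric multiplicity = 3

Determining the block sizes for each eigenvalue:
  λ = -2: 3 blocks summing to 4 forces exactly one block of size 2 and the rest size 1 → block sizes [2, 1, 1]

Assembling the blocks gives a Jordan form
J =
  [-2,  1,  0,  0]
  [ 0, -2,  0,  0]
  [ 0,  0, -2,  0]
  [ 0,  0,  0, -2]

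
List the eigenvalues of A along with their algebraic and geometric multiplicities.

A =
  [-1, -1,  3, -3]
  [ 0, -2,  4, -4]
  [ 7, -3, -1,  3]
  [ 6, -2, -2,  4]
λ = -2: alg = 1, geom = 1; λ = 0: alg = 2, geom = 1; λ = 2: alg = 1, geom = 1

Step 1 — factor the characteristic polynomial to read off the algebraic multiplicities:
  χ_A(x) = x^2*(x - 2)*(x + 2)

Step 2 — compute geometric multiplicities via the rank-nullity identity g(λ) = n − rank(A − λI):
  rank(A − (-2)·I) = 3, so dim ker(A − (-2)·I) = n − 3 = 1
  rank(A − (0)·I) = 3, so dim ker(A − (0)·I) = n − 3 = 1
  rank(A − (2)·I) = 3, so dim ker(A − (2)·I) = n − 3 = 1

Summary:
  λ = -2: algebraic multiplicity = 1, geometric multiplicity = 1
  λ = 0: algebraic multiplicity = 2, geometric multiplicity = 1
  λ = 2: algebraic multiplicity = 1, geometric multiplicity = 1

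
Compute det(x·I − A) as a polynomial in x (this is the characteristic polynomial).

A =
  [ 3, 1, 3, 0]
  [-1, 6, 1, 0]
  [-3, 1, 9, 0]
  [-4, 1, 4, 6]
x^4 - 24*x^3 + 216*x^2 - 864*x + 1296

Expanding det(x·I − A) (e.g. by cofactor expansion or by noting that A is similar to its Jordan form J, which has the same characteristic polynomial as A) gives
  χ_A(x) = x^4 - 24*x^3 + 216*x^2 - 864*x + 1296
which factors as (x - 6)^4. The eigenvalues (with algebraic multiplicities) are λ = 6 with multiplicity 4.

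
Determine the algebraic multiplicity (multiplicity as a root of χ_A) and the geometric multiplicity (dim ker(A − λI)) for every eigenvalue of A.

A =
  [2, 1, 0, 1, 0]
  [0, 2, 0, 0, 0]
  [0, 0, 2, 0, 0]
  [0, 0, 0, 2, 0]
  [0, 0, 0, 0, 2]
λ = 2: alg = 5, geom = 4

Step 1 — factor the characteristic polynomial to read off the algebraic multiplicities:
  χ_A(x) = (x - 2)^5

Step 2 — compute geometric multiplicities via the rank-nullity identity g(λ) = n − rank(A − λI):
  rank(A − (2)·I) = 1, so dim ker(A − (2)·I) = n − 1 = 4

Summary:
  λ = 2: algebraic multiplicity = 5, geometric multiplicity = 4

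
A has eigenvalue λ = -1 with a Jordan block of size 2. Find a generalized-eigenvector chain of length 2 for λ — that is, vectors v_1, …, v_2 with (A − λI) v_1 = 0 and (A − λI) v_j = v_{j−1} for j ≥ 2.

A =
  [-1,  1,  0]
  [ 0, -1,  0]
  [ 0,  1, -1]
A Jordan chain for λ = -1 of length 2:
v_1 = (1, 0, 1)ᵀ
v_2 = (0, 1, 0)ᵀ

Let N = A − (-1)·I. We want v_2 with N^2 v_2 = 0 but N^1 v_2 ≠ 0; then v_{j-1} := N · v_j for j = 2, …, 2.

Pick v_2 = (0, 1, 0)ᵀ.
Then v_1 = N · v_2 = (1, 0, 1)ᵀ.

Sanity check: (A − (-1)·I) v_1 = (0, 0, 0)ᵀ = 0. ✓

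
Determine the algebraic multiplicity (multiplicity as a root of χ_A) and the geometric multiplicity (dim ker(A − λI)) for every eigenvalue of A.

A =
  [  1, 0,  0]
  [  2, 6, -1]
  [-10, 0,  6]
λ = 1: alg = 1, geom = 1; λ = 6: alg = 2, geom = 1

Step 1 — factor the characteristic polynomial to read off the algebraic multiplicities:
  χ_A(x) = (x - 6)^2*(x - 1)

Step 2 — compute geometric multiplicities via the rank-nullity identity g(λ) = n − rank(A − λI):
  rank(A − (1)·I) = 2, so dim ker(A − (1)·I) = n − 2 = 1
  rank(A − (6)·I) = 2, so dim ker(A − (6)·I) = n − 2 = 1

Summary:
  λ = 1: algebraic multiplicity = 1, geometric multiplicity = 1
  λ = 6: algebraic multiplicity = 2, geometric multiplicity = 1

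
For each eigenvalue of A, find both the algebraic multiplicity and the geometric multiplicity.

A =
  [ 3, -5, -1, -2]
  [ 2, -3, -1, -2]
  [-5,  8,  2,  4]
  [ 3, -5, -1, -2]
λ = 0: alg = 4, geom = 2

Step 1 — factor the characteristic polynomial to read off the algebraic multiplicities:
  χ_A(x) = x^4

Step 2 — compute geometric multiplicities via the rank-nullity identity g(λ) = n − rank(A − λI):
  rank(A − (0)·I) = 2, so dim ker(A − (0)·I) = n − 2 = 2

Summary:
  λ = 0: algebraic multiplicity = 4, geometric multiplicity = 2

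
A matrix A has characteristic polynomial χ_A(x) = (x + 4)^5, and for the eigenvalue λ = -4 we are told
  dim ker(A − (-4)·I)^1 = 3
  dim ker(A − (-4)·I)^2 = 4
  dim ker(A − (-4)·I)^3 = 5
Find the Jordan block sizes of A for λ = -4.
Block sizes for λ = -4: [3, 1, 1]

From the dimensions of kernels of powers, the number of Jordan blocks of size at least j is d_j − d_{j−1} where d_j = dim ker(N^j) (with d_0 = 0). Computing the differences gives [3, 1, 1].
The number of blocks of size exactly k is (#blocks of size ≥ k) − (#blocks of size ≥ k + 1), so the partition is: 2 block(s) of size 1, 1 block(s) of size 3.
In nonincreasing order the block sizes are [3, 1, 1].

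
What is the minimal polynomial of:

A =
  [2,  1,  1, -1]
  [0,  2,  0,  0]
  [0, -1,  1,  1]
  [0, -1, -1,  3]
x^2 - 4*x + 4

The characteristic polynomial is χ_A(x) = (x - 2)^4, so the eigenvalues are known. The minimal polynomial is
  m_A(x) = Π_λ (x − λ)^{k_λ}
where k_λ is the size of the *largest* Jordan block for λ (equivalently, the smallest k with (A − λI)^k v = 0 for every generalised eigenvector v of λ).

  λ = 2: largest Jordan block has size 2, contributing (x − 2)^2

So m_A(x) = (x - 2)^2 = x^2 - 4*x + 4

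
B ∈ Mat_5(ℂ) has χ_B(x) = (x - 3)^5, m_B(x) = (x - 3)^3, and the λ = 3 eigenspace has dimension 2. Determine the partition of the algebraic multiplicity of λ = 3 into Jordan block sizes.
Block sizes for λ = 3: [3, 2]

Step 1 — from the characteristic polynomial, algebraic multiplicity of λ = 3 is 5. From dim ker(B − (3)·I) = 2, there are exactly 2 Jordan blocks for λ = 3.
Step 2 — from the minimal polynomial, the factor (x − 3)^3 tells us the largest block for λ = 3 has size 3.
Step 3 — with total size 5, 2 blocks, and largest block 3, the block sizes (in nonincreasing order) are [3, 2].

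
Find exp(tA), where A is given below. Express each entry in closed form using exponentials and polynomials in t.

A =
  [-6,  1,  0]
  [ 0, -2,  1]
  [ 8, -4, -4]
e^{tA} =
  [2*t^2*exp(-4*t) - 2*t*exp(-4*t) + exp(-4*t), t*exp(-4*t), t^2*exp(-4*t)/2]
  [4*t^2*exp(-4*t), 2*t*exp(-4*t) + exp(-4*t), t^2*exp(-4*t) + t*exp(-4*t)]
  [-8*t^2*exp(-4*t) + 8*t*exp(-4*t), -4*t*exp(-4*t), -2*t^2*exp(-4*t) + exp(-4*t)]

Strategy: write A = P · J · P⁻¹ where J is a Jordan canonical form, so e^{tA} = P · e^{tJ} · P⁻¹, and e^{tJ} can be computed block-by-block.

A has Jordan form
J =
  [-4,  1,  0]
  [ 0, -4,  1]
  [ 0,  0, -4]
(up to reordering of blocks).

Per-block formulas:
  For a 3×3 Jordan block J_3(-4): exp(t · J_3(-4)) = e^(-4t)·(I + t·N + (t^2/2)·N^2), where N is the 3×3 nilpotent shift.

After assembling e^{tJ} and conjugating by P, we get:

e^{tA} =
  [2*t^2*exp(-4*t) - 2*t*exp(-4*t) + exp(-4*t), t*exp(-4*t), t^2*exp(-4*t)/2]
  [4*t^2*exp(-4*t), 2*t*exp(-4*t) + exp(-4*t), t^2*exp(-4*t) + t*exp(-4*t)]
  [-8*t^2*exp(-4*t) + 8*t*exp(-4*t), -4*t*exp(-4*t), -2*t^2*exp(-4*t) + exp(-4*t)]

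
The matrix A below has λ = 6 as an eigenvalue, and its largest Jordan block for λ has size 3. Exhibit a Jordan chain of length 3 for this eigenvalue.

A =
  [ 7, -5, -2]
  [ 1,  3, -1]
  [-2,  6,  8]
A Jordan chain for λ = 6 of length 3:
v_1 = (-2, -2, 4)ᵀ
v_2 = (-5, -3, 6)ᵀ
v_3 = (0, 1, 0)ᵀ

Let N = A − (6)·I. We want v_3 with N^3 v_3 = 0 but N^2 v_3 ≠ 0; then v_{j-1} := N · v_j for j = 3, …, 2.

Pick v_3 = (0, 1, 0)ᵀ.
Then v_2 = N · v_3 = (-5, -3, 6)ᵀ.
Then v_1 = N · v_2 = (-2, -2, 4)ᵀ.

Sanity check: (A − (6)·I) v_1 = (0, 0, 0)ᵀ = 0. ✓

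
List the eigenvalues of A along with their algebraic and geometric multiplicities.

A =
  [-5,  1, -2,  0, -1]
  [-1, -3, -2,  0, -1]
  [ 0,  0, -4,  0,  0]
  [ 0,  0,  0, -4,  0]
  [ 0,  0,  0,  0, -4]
λ = -4: alg = 5, geom = 4

Step 1 — factor the characteristic polynomial to read off the algebraic multiplicities:
  χ_A(x) = (x + 4)^5

Step 2 — compute geometric multiplicities via the rank-nullity identity g(λ) = n − rank(A − λI):
  rank(A − (-4)·I) = 1, so dim ker(A − (-4)·I) = n − 1 = 4

Summary:
  λ = -4: algebraic multiplicity = 5, geometric multiplicity = 4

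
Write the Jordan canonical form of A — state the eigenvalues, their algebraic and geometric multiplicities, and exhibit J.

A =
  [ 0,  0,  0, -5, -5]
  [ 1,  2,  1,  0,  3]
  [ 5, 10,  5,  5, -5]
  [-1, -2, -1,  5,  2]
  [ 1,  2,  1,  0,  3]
J_1(0) ⊕ J_1(0) ⊕ J_2(5) ⊕ J_1(5)

The characteristic polynomial is
  det(x·I − A) = x^5 - 15*x^4 + 75*x^3 - 125*x^2 = x^2*(x - 5)^3

Eigenvalues and multiplicities (the geometric multiplicity of λ is n − rank(A − λI), which equals the number of Jordan blocks for λ):
  λ = 0: algebraic multiplicity = 2, geometric multiplicity = 2
  λ = 5: algebraic multiplicity = 3, geometric multiplicity = 2

Determining the block sizes for each eigenvalue:
  λ = 0: gm = am = 2, so every block has size 1 → block sizes [1, 1]
  λ = 5: 2 blocks summing to 3 forces exactly one block of size 2 and the rest size 1 → block sizes [2, 1]

Assembling the blocks gives a Jordan form
J =
  [0, 0, 0, 0, 0]
  [0, 0, 0, 0, 0]
  [0, 0, 5, 1, 0]
  [0, 0, 0, 5, 0]
  [0, 0, 0, 0, 5]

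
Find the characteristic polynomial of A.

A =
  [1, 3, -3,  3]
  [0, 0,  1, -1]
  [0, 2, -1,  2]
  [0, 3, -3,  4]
x^4 - 4*x^3 + 6*x^2 - 4*x + 1

Expanding det(x·I − A) (e.g. by cofactor expansion or by noting that A is similar to its Jordan form J, which has the same characteristic polynomial as A) gives
  χ_A(x) = x^4 - 4*x^3 + 6*x^2 - 4*x + 1
which factors as (x - 1)^4. The eigenvalues (with algebraic multiplicities) are λ = 1 with multiplicity 4.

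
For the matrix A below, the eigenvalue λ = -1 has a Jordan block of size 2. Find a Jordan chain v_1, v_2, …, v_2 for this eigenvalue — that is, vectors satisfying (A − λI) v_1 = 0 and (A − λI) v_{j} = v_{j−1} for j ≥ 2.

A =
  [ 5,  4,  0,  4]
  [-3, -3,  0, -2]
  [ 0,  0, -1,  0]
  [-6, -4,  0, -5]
A Jordan chain for λ = -1 of length 2:
v_1 = (6, -3, 0, -6)ᵀ
v_2 = (1, 0, 0, 0)ᵀ

Let N = A − (-1)·I. We want v_2 with N^2 v_2 = 0 but N^1 v_2 ≠ 0; then v_{j-1} := N · v_j for j = 2, …, 2.

Pick v_2 = (1, 0, 0, 0)ᵀ.
Then v_1 = N · v_2 = (6, -3, 0, -6)ᵀ.

Sanity check: (A − (-1)·I) v_1 = (0, 0, 0, 0)ᵀ = 0. ✓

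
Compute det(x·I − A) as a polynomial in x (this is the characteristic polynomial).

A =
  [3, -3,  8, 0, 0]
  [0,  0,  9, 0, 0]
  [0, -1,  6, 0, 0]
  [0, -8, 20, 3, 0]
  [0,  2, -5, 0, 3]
x^5 - 15*x^4 + 90*x^3 - 270*x^2 + 405*x - 243

Expanding det(x·I − A) (e.g. by cofactor expansion or by noting that A is similar to its Jordan form J, which has the same characteristic polynomial as A) gives
  χ_A(x) = x^5 - 15*x^4 + 90*x^3 - 270*x^2 + 405*x - 243
which factors as (x - 3)^5. The eigenvalues (with algebraic multiplicities) are λ = 3 with multiplicity 5.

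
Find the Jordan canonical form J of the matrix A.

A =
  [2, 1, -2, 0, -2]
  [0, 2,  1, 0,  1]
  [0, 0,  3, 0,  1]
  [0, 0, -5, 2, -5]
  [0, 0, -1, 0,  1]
J_3(2) ⊕ J_1(2) ⊕ J_1(2)

The characteristic polynomial is
  det(x·I − A) = x^5 - 10*x^4 + 40*x^3 - 80*x^2 + 80*x - 32 = (x - 2)^5

Eigenvalues and multiplicities (the geometric multiplicity of λ is n − rank(A − λI), which equals the number of Jordan blocks for λ):
  λ = 2: algebraic multiplicity = 5, geometric multiplicity = 3

Determining the block sizes for each eigenvalue:
  λ = 2: with am = 5 and gm = 3, the partition is not yet determined (e.g. several partitions of 5 into 3 parts exist). Let N = A − (2)·I. Computing rank(N^1) = 2, rank(N^2) = 1, rank(N^3) = 0; the number of blocks of size ≥ j is rank(N^{j−1}) − rank(N^j), giving [3, 1, 1]. So we have 1 block(s) of size 3, 2 block(s) of size 1 → block sizes [3, 1, 1]

Assembling the blocks gives a Jordan form
J =
  [2, 1, 0, 0, 0]
  [0, 2, 1, 0, 0]
  [0, 0, 2, 0, 0]
  [0, 0, 0, 2, 0]
  [0, 0, 0, 0, 2]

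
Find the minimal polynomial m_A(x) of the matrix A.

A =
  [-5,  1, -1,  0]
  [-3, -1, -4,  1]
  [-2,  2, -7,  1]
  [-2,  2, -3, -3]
x^2 + 8*x + 16

The characteristic polynomial is χ_A(x) = (x + 4)^4, so the eigenvalues are known. The minimal polynomial is
  m_A(x) = Π_λ (x − λ)^{k_λ}
where k_λ is the size of the *largest* Jordan block for λ (equivalently, the smallest k with (A − λI)^k v = 0 for every generalised eigenvector v of λ).

  λ = -4: largest Jordan block has size 2, contributing (x + 4)^2

So m_A(x) = (x + 4)^2 = x^2 + 8*x + 16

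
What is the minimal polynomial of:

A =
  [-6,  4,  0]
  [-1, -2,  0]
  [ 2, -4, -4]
x^2 + 8*x + 16

The characteristic polynomial is χ_A(x) = (x + 4)^3, so the eigenvalues are known. The minimal polynomial is
  m_A(x) = Π_λ (x − λ)^{k_λ}
where k_λ is the size of the *largest* Jordan block for λ (equivalently, the smallest k with (A − λI)^k v = 0 for every generalised eigenvector v of λ).

  λ = -4: largest Jordan block has size 2, contributing (x + 4)^2

So m_A(x) = (x + 4)^2 = x^2 + 8*x + 16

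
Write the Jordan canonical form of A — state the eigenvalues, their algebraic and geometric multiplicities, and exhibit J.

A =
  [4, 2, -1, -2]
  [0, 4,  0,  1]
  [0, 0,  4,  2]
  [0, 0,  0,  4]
J_2(4) ⊕ J_2(4)

The characteristic polynomial is
  det(x·I − A) = x^4 - 16*x^3 + 96*x^2 - 256*x + 256 = (x - 4)^4

Eigenvalues and multiplicities (the geometric multiplicity of λ is n − rank(A − λI), which equals the number of Jordan blocks for λ):
  λ = 4: algebraic multiplicity = 4, geometric multiplicity = 2

Determining the block sizes for each eigenvalue:
  λ = 4: with am = 4 and gm = 2, the partition is not yet determined (e.g. several partitions of 4 into 2 parts exist). Let N = A − (4)·I. Computing rank(N^1) = 2, rank(N^2) = 0; the number of blocks of size ≥ j is rank(N^{j−1}) − rank(N^j), giving [2, 2]. So we have 2 block(s) of size 2 → block sizes [2, 2]

Assembling the blocks gives a Jordan form
J =
  [4, 1, 0, 0]
  [0, 4, 0, 0]
  [0, 0, 4, 1]
  [0, 0, 0, 4]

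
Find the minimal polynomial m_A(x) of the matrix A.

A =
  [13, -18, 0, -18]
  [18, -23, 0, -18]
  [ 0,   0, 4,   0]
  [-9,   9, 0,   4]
x^2 + x - 20

The characteristic polynomial is χ_A(x) = (x - 4)^2*(x + 5)^2, so the eigenvalues are known. The minimal polynomial is
  m_A(x) = Π_λ (x − λ)^{k_λ}
where k_λ is the size of the *largest* Jordan block for λ (equivalently, the smallest k with (A − λI)^k v = 0 for every generalised eigenvector v of λ).

  λ = -5: largest Jordan block has size 1, contributing (x + 5)
  λ = 4: largest Jordan block has size 1, contributing (x − 4)

So m_A(x) = (x - 4)*(x + 5) = x^2 + x - 20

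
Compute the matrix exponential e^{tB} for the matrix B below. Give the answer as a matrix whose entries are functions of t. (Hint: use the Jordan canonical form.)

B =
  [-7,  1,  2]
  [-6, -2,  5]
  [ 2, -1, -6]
e^{tB} =
  [t^2*exp(-5*t) - 2*t*exp(-5*t) + exp(-5*t), -t^2*exp(-5*t)/2 + t*exp(-5*t), -t^2*exp(-5*t)/2 + 2*t*exp(-5*t)]
  [2*t^2*exp(-5*t) - 6*t*exp(-5*t), -t^2*exp(-5*t) + 3*t*exp(-5*t) + exp(-5*t), -t^2*exp(-5*t) + 5*t*exp(-5*t)]
  [2*t*exp(-5*t), -t*exp(-5*t), -t*exp(-5*t) + exp(-5*t)]

Strategy: write B = P · J · P⁻¹ where J is a Jordan canonical form, so e^{tB} = P · e^{tJ} · P⁻¹, and e^{tJ} can be computed block-by-block.

B has Jordan form
J =
  [-5,  1,  0]
  [ 0, -5,  1]
  [ 0,  0, -5]
(up to reordering of blocks).

Per-block formulas:
  For a 3×3 Jordan block J_3(-5): exp(t · J_3(-5)) = e^(-5t)·(I + t·N + (t^2/2)·N^2), where N is the 3×3 nilpotent shift.

After assembling e^{tJ} and conjugating by P, we get:

e^{tB} =
  [t^2*exp(-5*t) - 2*t*exp(-5*t) + exp(-5*t), -t^2*exp(-5*t)/2 + t*exp(-5*t), -t^2*exp(-5*t)/2 + 2*t*exp(-5*t)]
  [2*t^2*exp(-5*t) - 6*t*exp(-5*t), -t^2*exp(-5*t) + 3*t*exp(-5*t) + exp(-5*t), -t^2*exp(-5*t) + 5*t*exp(-5*t)]
  [2*t*exp(-5*t), -t*exp(-5*t), -t*exp(-5*t) + exp(-5*t)]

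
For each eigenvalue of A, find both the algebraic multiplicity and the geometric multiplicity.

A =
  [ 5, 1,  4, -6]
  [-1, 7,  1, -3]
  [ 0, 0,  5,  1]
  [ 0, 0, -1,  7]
λ = 6: alg = 4, geom = 2

Step 1 — factor the characteristic polynomial to read off the algebraic multiplicities:
  χ_A(x) = (x - 6)^4

Step 2 — compute geometric multiplicities via the rank-nullity identity g(λ) = n − rank(A − λI):
  rank(A − (6)·I) = 2, so dim ker(A − (6)·I) = n − 2 = 2

Summary:
  λ = 6: algebraic multiplicity = 4, geometric multiplicity = 2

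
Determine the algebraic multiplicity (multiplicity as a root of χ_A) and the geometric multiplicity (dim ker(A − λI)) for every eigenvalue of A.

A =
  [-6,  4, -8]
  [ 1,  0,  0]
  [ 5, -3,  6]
λ = 0: alg = 3, geom = 1

Step 1 — factor the characteristic polynomial to read off the algebraic multiplicities:
  χ_A(x) = x^3

Step 2 — compute geometric multiplicities via the rank-nullity identity g(λ) = n − rank(A − λI):
  rank(A − (0)·I) = 2, so dim ker(A − (0)·I) = n − 2 = 1

Summary:
  λ = 0: algebraic multiplicity = 3, geometric multiplicity = 1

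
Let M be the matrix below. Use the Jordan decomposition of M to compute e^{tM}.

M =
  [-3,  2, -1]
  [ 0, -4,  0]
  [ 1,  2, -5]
e^{tM} =
  [t*exp(-4*t) + exp(-4*t), 2*t*exp(-4*t), -t*exp(-4*t)]
  [0, exp(-4*t), 0]
  [t*exp(-4*t), 2*t*exp(-4*t), -t*exp(-4*t) + exp(-4*t)]

Strategy: write M = P · J · P⁻¹ where J is a Jordan canonical form, so e^{tM} = P · e^{tJ} · P⁻¹, and e^{tJ} can be computed block-by-block.

M has Jordan form
J =
  [-4,  1,  0]
  [ 0, -4,  0]
  [ 0,  0, -4]
(up to reordering of blocks).

Per-block formulas:
  For a 2×2 Jordan block J_2(-4): exp(t · J_2(-4)) = e^(-4t)·(I + t·N), where N is the 2×2 nilpotent shift.
  For a 1×1 block at λ = -4: exp(t · [-4]) = [e^(-4t)].

After assembling e^{tJ} and conjugating by P, we get:

e^{tM} =
  [t*exp(-4*t) + exp(-4*t), 2*t*exp(-4*t), -t*exp(-4*t)]
  [0, exp(-4*t), 0]
  [t*exp(-4*t), 2*t*exp(-4*t), -t*exp(-4*t) + exp(-4*t)]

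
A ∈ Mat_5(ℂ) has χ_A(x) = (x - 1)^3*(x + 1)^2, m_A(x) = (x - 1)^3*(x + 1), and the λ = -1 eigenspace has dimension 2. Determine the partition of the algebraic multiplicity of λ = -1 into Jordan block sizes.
Block sizes for λ = -1: [1, 1]

Step 1 — from the characteristic polynomial, algebraic multiplicity of λ = -1 is 2. From dim ker(A − (-1)·I) = 2, there are exactly 2 Jordan blocks for λ = -1.
Step 2 — from the minimal polynomial, the factor (x + 1) tells us the largest block for λ = -1 has size 1.
Step 3 — with total size 2, 2 blocks, and largest block 1, the block sizes (in nonincreasing order) are [1, 1].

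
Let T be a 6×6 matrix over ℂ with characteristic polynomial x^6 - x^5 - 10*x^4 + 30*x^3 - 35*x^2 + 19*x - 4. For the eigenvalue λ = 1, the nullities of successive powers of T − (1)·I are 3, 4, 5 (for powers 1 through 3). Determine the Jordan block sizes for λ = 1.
Block sizes for λ = 1: [3, 1, 1]

From the dimensions of kernels of powers, the number of Jordan blocks of size at least j is d_j − d_{j−1} where d_j = dim ker(N^j) (with d_0 = 0). Computing the differences gives [3, 1, 1].
The number of blocks of size exactly k is (#blocks of size ≥ k) − (#blocks of size ≥ k + 1), so the partition is: 2 block(s) of size 1, 1 block(s) of size 3.
In nonincreasing order the block sizes are [3, 1, 1].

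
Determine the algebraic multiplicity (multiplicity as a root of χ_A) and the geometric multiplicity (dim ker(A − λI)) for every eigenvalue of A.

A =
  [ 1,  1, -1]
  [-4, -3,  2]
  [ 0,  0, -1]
λ = -1: alg = 3, geom = 2

Step 1 — factor the characteristic polynomial to read off the algebraic multiplicities:
  χ_A(x) = (x + 1)^3

Step 2 — compute geometric multiplicities via the rank-nullity identity g(λ) = n − rank(A − λI):
  rank(A − (-1)·I) = 1, so dim ker(A − (-1)·I) = n − 1 = 2

Summary:
  λ = -1: algebraic multiplicity = 3, geometric multiplicity = 2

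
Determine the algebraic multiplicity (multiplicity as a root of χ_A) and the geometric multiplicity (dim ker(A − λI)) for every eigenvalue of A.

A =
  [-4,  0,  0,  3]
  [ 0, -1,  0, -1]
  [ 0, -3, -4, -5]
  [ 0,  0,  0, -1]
λ = -4: alg = 2, geom = 2; λ = -1: alg = 2, geom = 1

Step 1 — factor the characteristic polynomial to read off the algebraic multiplicities:
  χ_A(x) = (x + 1)^2*(x + 4)^2

Step 2 — compute geometric multiplicities via the rank-nullity identity g(λ) = n − rank(A − λI):
  rank(A − (-4)·I) = 2, so dim ker(A − (-4)·I) = n − 2 = 2
  rank(A − (-1)·I) = 3, so dim ker(A − (-1)·I) = n − 3 = 1

Summary:
  λ = -4: algebraic multiplicity = 2, geometric multiplicity = 2
  λ = -1: algebraic multiplicity = 2, geometric multiplicity = 1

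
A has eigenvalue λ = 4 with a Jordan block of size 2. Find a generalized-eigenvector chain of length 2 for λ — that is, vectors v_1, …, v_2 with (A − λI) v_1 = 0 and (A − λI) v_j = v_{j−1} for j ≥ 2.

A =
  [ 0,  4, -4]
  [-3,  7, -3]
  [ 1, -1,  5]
A Jordan chain for λ = 4 of length 2:
v_1 = (-4, -3, 1)ᵀ
v_2 = (1, 0, 0)ᵀ

Let N = A − (4)·I. We want v_2 with N^2 v_2 = 0 but N^1 v_2 ≠ 0; then v_{j-1} := N · v_j for j = 2, …, 2.

Pick v_2 = (1, 0, 0)ᵀ.
Then v_1 = N · v_2 = (-4, -3, 1)ᵀ.

Sanity check: (A − (4)·I) v_1 = (0, 0, 0)ᵀ = 0. ✓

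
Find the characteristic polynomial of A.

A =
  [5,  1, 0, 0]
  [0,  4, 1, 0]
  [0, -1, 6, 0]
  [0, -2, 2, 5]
x^4 - 20*x^3 + 150*x^2 - 500*x + 625

Expanding det(x·I − A) (e.g. by cofactor expansion or by noting that A is similar to its Jordan form J, which has the same characteristic polynomial as A) gives
  χ_A(x) = x^4 - 20*x^3 + 150*x^2 - 500*x + 625
which factors as (x - 5)^4. The eigenvalues (with algebraic multiplicities) are λ = 5 with multiplicity 4.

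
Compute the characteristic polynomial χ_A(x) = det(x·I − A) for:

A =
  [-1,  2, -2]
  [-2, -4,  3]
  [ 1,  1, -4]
x^3 + 9*x^2 + 27*x + 27

Expanding det(x·I − A) (e.g. by cofactor expansion or by noting that A is similar to its Jordan form J, which has the same characteristic polynomial as A) gives
  χ_A(x) = x^3 + 9*x^2 + 27*x + 27
which factors as (x + 3)^3. The eigenvalues (with algebraic multiplicities) are λ = -3 with multiplicity 3.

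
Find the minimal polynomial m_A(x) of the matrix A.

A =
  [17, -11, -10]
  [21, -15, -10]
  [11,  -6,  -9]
x^3 + 7*x^2 + 8*x - 16

The characteristic polynomial is χ_A(x) = (x - 1)*(x + 4)^2, so the eigenvalues are known. The minimal polynomial is
  m_A(x) = Π_λ (x − λ)^{k_λ}
where k_λ is the size of the *largest* Jordan block for λ (equivalently, the smallest k with (A − λI)^k v = 0 for every generalised eigenvector v of λ).

  λ = -4: largest Jordan block has size 2, contributing (x + 4)^2
  λ = 1: largest Jordan block has size 1, contributing (x − 1)

So m_A(x) = (x - 1)*(x + 4)^2 = x^3 + 7*x^2 + 8*x - 16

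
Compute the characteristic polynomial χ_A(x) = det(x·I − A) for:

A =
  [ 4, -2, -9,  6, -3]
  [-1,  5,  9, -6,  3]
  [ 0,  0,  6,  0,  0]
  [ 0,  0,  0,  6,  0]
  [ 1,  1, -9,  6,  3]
x^5 - 24*x^4 + 225*x^3 - 1026*x^2 + 2268*x - 1944

Expanding det(x·I − A) (e.g. by cofactor expansion or by noting that A is similar to its Jordan form J, which has the same characteristic polynomial as A) gives
  χ_A(x) = x^5 - 24*x^4 + 225*x^3 - 1026*x^2 + 2268*x - 1944
which factors as (x - 6)^3*(x - 3)^2. The eigenvalues (with algebraic multiplicities) are λ = 3 with multiplicity 2, λ = 6 with multiplicity 3.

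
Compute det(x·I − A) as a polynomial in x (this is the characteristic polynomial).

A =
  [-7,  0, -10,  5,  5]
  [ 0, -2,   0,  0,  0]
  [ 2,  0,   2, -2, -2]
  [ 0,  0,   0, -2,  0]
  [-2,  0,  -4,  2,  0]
x^5 + 9*x^4 + 32*x^3 + 56*x^2 + 48*x + 16

Expanding det(x·I − A) (e.g. by cofactor expansion or by noting that A is similar to its Jordan form J, which has the same characteristic polynomial as A) gives
  χ_A(x) = x^5 + 9*x^4 + 32*x^3 + 56*x^2 + 48*x + 16
which factors as (x + 1)*(x + 2)^4. The eigenvalues (with algebraic multiplicities) are λ = -2 with multiplicity 4, λ = -1 with multiplicity 1.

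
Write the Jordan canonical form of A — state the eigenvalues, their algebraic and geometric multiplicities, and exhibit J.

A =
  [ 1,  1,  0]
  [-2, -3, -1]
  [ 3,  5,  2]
J_3(0)

The characteristic polynomial is
  det(x·I − A) = x^3

Eigenvalues and multiplicities (the geometric multiplicity of λ is n − rank(A − λI), which equals the number of Jordan blocks for λ):
  λ = 0: algebraic multiplicity = 3, geometric multiplicity = 1

Determining the block sizes for each eigenvalue:
  λ = 0: one block (gm = 1), so the single block has size am = 3 → block sizes [3]

Assembling the blocks gives a Jordan form
J =
  [0, 1, 0]
  [0, 0, 1]
  [0, 0, 0]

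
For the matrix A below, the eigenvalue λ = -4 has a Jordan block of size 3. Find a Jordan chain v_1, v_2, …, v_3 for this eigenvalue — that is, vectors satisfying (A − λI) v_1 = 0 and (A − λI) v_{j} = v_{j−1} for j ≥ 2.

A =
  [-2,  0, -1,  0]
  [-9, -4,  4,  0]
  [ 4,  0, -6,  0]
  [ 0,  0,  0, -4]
A Jordan chain for λ = -4 of length 3:
v_1 = (0, -2, 0, 0)ᵀ
v_2 = (2, -9, 4, 0)ᵀ
v_3 = (1, 0, 0, 0)ᵀ

Let N = A − (-4)·I. We want v_3 with N^3 v_3 = 0 but N^2 v_3 ≠ 0; then v_{j-1} := N · v_j for j = 3, …, 2.

Pick v_3 = (1, 0, 0, 0)ᵀ.
Then v_2 = N · v_3 = (2, -9, 4, 0)ᵀ.
Then v_1 = N · v_2 = (0, -2, 0, 0)ᵀ.

Sanity check: (A − (-4)·I) v_1 = (0, 0, 0, 0)ᵀ = 0. ✓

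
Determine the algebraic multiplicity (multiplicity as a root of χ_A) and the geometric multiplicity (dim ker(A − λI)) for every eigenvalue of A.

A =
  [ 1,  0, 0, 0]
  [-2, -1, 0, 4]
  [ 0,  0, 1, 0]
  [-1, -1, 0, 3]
λ = 1: alg = 4, geom = 3

Step 1 — factor the characteristic polynomial to read off the algebraic multiplicities:
  χ_A(x) = (x - 1)^4

Step 2 — compute geometric multiplicities via the rank-nullity identity g(λ) = n − rank(A − λI):
  rank(A − (1)·I) = 1, so dim ker(A − (1)·I) = n − 1 = 3

Summary:
  λ = 1: algebraic multiplicity = 4, geometric multiplicity = 3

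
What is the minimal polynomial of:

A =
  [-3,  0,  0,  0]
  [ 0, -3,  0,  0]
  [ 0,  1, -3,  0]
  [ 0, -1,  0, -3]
x^2 + 6*x + 9

The characteristic polynomial is χ_A(x) = (x + 3)^4, so the eigenvalues are known. The minimal polynomial is
  m_A(x) = Π_λ (x − λ)^{k_λ}
where k_λ is the size of the *largest* Jordan block for λ (equivalently, the smallest k with (A − λI)^k v = 0 for every generalised eigenvector v of λ).

  λ = -3: largest Jordan block has size 2, contributing (x + 3)^2

So m_A(x) = (x + 3)^2 = x^2 + 6*x + 9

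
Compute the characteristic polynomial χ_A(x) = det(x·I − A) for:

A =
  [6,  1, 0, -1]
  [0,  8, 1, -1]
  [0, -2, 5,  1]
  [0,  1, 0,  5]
x^4 - 24*x^3 + 216*x^2 - 864*x + 1296

Expanding det(x·I − A) (e.g. by cofactor expansion or by noting that A is similar to its Jordan form J, which has the same characteristic polynomial as A) gives
  χ_A(x) = x^4 - 24*x^3 + 216*x^2 - 864*x + 1296
which factors as (x - 6)^4. The eigenvalues (with algebraic multiplicities) are λ = 6 with multiplicity 4.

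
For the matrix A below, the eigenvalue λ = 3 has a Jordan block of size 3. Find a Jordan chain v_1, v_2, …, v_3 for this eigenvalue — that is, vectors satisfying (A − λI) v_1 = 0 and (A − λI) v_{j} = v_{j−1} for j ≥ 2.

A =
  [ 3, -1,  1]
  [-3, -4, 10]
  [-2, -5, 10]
A Jordan chain for λ = 3 of length 3:
v_1 = (1, 1, 1)ᵀ
v_2 = (0, -3, -2)ᵀ
v_3 = (1, 0, 0)ᵀ

Let N = A − (3)·I. We want v_3 with N^3 v_3 = 0 but N^2 v_3 ≠ 0; then v_{j-1} := N · v_j for j = 3, …, 2.

Pick v_3 = (1, 0, 0)ᵀ.
Then v_2 = N · v_3 = (0, -3, -2)ᵀ.
Then v_1 = N · v_2 = (1, 1, 1)ᵀ.

Sanity check: (A − (3)·I) v_1 = (0, 0, 0)ᵀ = 0. ✓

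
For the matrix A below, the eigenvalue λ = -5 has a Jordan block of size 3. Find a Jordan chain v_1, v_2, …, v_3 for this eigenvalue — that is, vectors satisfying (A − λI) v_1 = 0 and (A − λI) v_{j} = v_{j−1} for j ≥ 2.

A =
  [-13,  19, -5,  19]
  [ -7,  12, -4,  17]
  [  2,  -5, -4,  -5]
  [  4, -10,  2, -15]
A Jordan chain for λ = -5 of length 3:
v_1 = (-3, -3, 1, 2)ᵀ
v_2 = (-8, -7, 2, 4)ᵀ
v_3 = (1, 0, 0, 0)ᵀ

Let N = A − (-5)·I. We want v_3 with N^3 v_3 = 0 but N^2 v_3 ≠ 0; then v_{j-1} := N · v_j for j = 3, …, 2.

Pick v_3 = (1, 0, 0, 0)ᵀ.
Then v_2 = N · v_3 = (-8, -7, 2, 4)ᵀ.
Then v_1 = N · v_2 = (-3, -3, 1, 2)ᵀ.

Sanity check: (A − (-5)·I) v_1 = (0, 0, 0, 0)ᵀ = 0. ✓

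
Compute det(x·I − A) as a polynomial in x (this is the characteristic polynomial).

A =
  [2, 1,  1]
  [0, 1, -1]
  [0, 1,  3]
x^3 - 6*x^2 + 12*x - 8

Expanding det(x·I − A) (e.g. by cofactor expansion or by noting that A is similar to its Jordan form J, which has the same characteristic polynomial as A) gives
  χ_A(x) = x^3 - 6*x^2 + 12*x - 8
which factors as (x - 2)^3. The eigenvalues (with algebraic multiplicities) are λ = 2 with multiplicity 3.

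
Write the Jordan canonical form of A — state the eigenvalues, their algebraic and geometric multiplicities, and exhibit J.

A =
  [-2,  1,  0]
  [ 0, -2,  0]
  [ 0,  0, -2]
J_2(-2) ⊕ J_1(-2)

The characteristic polynomial is
  det(x·I − A) = x^3 + 6*x^2 + 12*x + 8 = (x + 2)^3

Eigenvalues and multiplicities (the geometric multiplicity of λ is n − rank(A − λI), which equals the number of Jordan blocks for λ):
  λ = -2: algebraic multiplicity = 3, geometric multiplicity = 2

Determining the block sizes for each eigenvalue:
  λ = -2: 2 blocks summing to 3 forces exactly one block of size 2 and the rest size 1 → block sizes [2, 1]

Assembling the blocks gives a Jordan form
J =
  [-2,  1,  0]
  [ 0, -2,  0]
  [ 0,  0, -2]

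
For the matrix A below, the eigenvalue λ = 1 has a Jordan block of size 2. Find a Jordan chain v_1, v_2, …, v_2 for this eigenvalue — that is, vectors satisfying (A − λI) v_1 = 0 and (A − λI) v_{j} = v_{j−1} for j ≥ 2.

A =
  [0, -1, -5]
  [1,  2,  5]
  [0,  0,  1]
A Jordan chain for λ = 1 of length 2:
v_1 = (-1, 1, 0)ᵀ
v_2 = (1, 0, 0)ᵀ

Let N = A − (1)·I. We want v_2 with N^2 v_2 = 0 but N^1 v_2 ≠ 0; then v_{j-1} := N · v_j for j = 2, …, 2.

Pick v_2 = (1, 0, 0)ᵀ.
Then v_1 = N · v_2 = (-1, 1, 0)ᵀ.

Sanity check: (A − (1)·I) v_1 = (0, 0, 0)ᵀ = 0. ✓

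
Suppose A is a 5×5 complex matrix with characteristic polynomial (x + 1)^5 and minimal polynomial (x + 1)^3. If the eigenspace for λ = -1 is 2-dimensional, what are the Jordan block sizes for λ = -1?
Block sizes for λ = -1: [3, 2]

Step 1 — from the characteristic polynomial, algebraic multiplicity of λ = -1 is 5. From dim ker(A − (-1)·I) = 2, there are exactly 2 Jordan blocks for λ = -1.
Step 2 — from the minimal polynomial, the factor (x + 1)^3 tells us the largest block for λ = -1 has size 3.
Step 3 — with total size 5, 2 blocks, and largest block 3, the block sizes (in nonincreasing order) are [3, 2].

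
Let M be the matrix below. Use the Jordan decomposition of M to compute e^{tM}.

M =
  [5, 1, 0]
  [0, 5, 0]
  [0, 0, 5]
e^{tM} =
  [exp(5*t), t*exp(5*t), 0]
  [0, exp(5*t), 0]
  [0, 0, exp(5*t)]

Strategy: write M = P · J · P⁻¹ where J is a Jordan canonical form, so e^{tM} = P · e^{tJ} · P⁻¹, and e^{tJ} can be computed block-by-block.

M has Jordan form
J =
  [5, 1, 0]
  [0, 5, 0]
  [0, 0, 5]
(up to reordering of blocks).

Per-block formulas:
  For a 1×1 block at λ = 5: exp(t · [5]) = [e^(5t)].
  For a 2×2 Jordan block J_2(5): exp(t · J_2(5)) = e^(5t)·(I + t·N), where N is the 2×2 nilpotent shift.

After assembling e^{tJ} and conjugating by P, we get:

e^{tM} =
  [exp(5*t), t*exp(5*t), 0]
  [0, exp(5*t), 0]
  [0, 0, exp(5*t)]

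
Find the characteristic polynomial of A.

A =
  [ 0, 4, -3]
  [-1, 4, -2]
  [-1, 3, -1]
x^3 - 3*x^2 + 3*x - 1

Expanding det(x·I − A) (e.g. by cofactor expansion or by noting that A is similar to its Jordan form J, which has the same characteristic polynomial as A) gives
  χ_A(x) = x^3 - 3*x^2 + 3*x - 1
which factors as (x - 1)^3. The eigenvalues (with algebraic multiplicities) are λ = 1 with multiplicity 3.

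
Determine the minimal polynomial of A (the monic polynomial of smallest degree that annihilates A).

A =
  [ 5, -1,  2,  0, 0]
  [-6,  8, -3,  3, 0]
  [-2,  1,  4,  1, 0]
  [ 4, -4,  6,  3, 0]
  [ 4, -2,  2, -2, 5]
x^3 - 15*x^2 + 75*x - 125

The characteristic polynomial is χ_A(x) = (x - 5)^5, so the eigenvalues are known. The minimal polynomial is
  m_A(x) = Π_λ (x − λ)^{k_λ}
where k_λ is the size of the *largest* Jordan block for λ (equivalently, the smallest k with (A − λI)^k v = 0 for every generalised eigenvector v of λ).

  λ = 5: largest Jordan block has size 3, contributing (x − 5)^3

So m_A(x) = (x - 5)^3 = x^3 - 15*x^2 + 75*x - 125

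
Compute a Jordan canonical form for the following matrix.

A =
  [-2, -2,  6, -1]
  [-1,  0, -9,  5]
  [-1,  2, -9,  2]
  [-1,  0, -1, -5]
J_3(-4) ⊕ J_1(-4)

The characteristic polynomial is
  det(x·I − A) = x^4 + 16*x^3 + 96*x^2 + 256*x + 256 = (x + 4)^4

Eigenvalues and multiplicities (the geometric multiplicity of λ is n − rank(A − λI), which equals the number of Jordan blocks for λ):
  λ = -4: algebraic multiplicity = 4, geometric multiplicity = 2

Determining the block sizes for each eigenvalue:
  λ = -4: with am = 4 and gm = 2, the partition is not yet determined (e.g. several partitions of 4 into 2 parts exist). Let N = A − (-4)·I. Computing rank(N^1) = 2, rank(N^2) = 1, rank(N^3) = 0; the number of blocks of size ≥ j is rank(N^{j−1}) − rank(N^j), giving [2, 1, 1]. So we have 1 block(s) of size 3, 1 block(s) of size 1 → block sizes [3, 1]

Assembling the blocks gives a Jordan form
J =
  [-4,  1,  0,  0]
  [ 0, -4,  1,  0]
  [ 0,  0, -4,  0]
  [ 0,  0,  0, -4]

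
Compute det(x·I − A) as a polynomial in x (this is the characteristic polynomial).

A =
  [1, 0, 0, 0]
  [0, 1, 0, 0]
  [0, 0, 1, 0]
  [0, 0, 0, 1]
x^4 - 4*x^3 + 6*x^2 - 4*x + 1

Expanding det(x·I − A) (e.g. by cofactor expansion or by noting that A is similar to its Jordan form J, which has the same characteristic polynomial as A) gives
  χ_A(x) = x^4 - 4*x^3 + 6*x^2 - 4*x + 1
which factors as (x - 1)^4. The eigenvalues (with algebraic multiplicities) are λ = 1 with multiplicity 4.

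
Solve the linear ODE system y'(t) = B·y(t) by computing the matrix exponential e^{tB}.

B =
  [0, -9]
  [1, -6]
e^{tB} =
  [3*t*exp(-3*t) + exp(-3*t), -9*t*exp(-3*t)]
  [t*exp(-3*t), -3*t*exp(-3*t) + exp(-3*t)]

Strategy: write B = P · J · P⁻¹ where J is a Jordan canonical form, so e^{tB} = P · e^{tJ} · P⁻¹, and e^{tJ} can be computed block-by-block.

B has Jordan form
J =
  [-3,  1]
  [ 0, -3]
(up to reordering of blocks).

Per-block formulas:
  For a 2×2 Jordan block J_2(-3): exp(t · J_2(-3)) = e^(-3t)·(I + t·N), where N is the 2×2 nilpotent shift.

After assembling e^{tJ} and conjugating by P, we get:

e^{tB} =
  [3*t*exp(-3*t) + exp(-3*t), -9*t*exp(-3*t)]
  [t*exp(-3*t), -3*t*exp(-3*t) + exp(-3*t)]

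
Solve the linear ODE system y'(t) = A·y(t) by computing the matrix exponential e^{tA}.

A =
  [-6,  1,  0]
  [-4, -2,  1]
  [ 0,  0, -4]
e^{tA} =
  [-2*t*exp(-4*t) + exp(-4*t), t*exp(-4*t), t^2*exp(-4*t)/2]
  [-4*t*exp(-4*t), 2*t*exp(-4*t) + exp(-4*t), t^2*exp(-4*t) + t*exp(-4*t)]
  [0, 0, exp(-4*t)]

Strategy: write A = P · J · P⁻¹ where J is a Jordan canonical form, so e^{tA} = P · e^{tJ} · P⁻¹, and e^{tJ} can be computed block-by-block.

A has Jordan form
J =
  [-4,  1,  0]
  [ 0, -4,  1]
  [ 0,  0, -4]
(up to reordering of blocks).

Per-block formulas:
  For a 3×3 Jordan block J_3(-4): exp(t · J_3(-4)) = e^(-4t)·(I + t·N + (t^2/2)·N^2), where N is the 3×3 nilpotent shift.

After assembling e^{tJ} and conjugating by P, we get:

e^{tA} =
  [-2*t*exp(-4*t) + exp(-4*t), t*exp(-4*t), t^2*exp(-4*t)/2]
  [-4*t*exp(-4*t), 2*t*exp(-4*t) + exp(-4*t), t^2*exp(-4*t) + t*exp(-4*t)]
  [0, 0, exp(-4*t)]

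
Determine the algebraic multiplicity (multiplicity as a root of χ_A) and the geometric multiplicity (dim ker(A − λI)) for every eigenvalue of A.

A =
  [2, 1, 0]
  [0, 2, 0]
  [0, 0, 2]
λ = 2: alg = 3, geom = 2

Step 1 — factor the characteristic polynomial to read off the algebraic multiplicities:
  χ_A(x) = (x - 2)^3

Step 2 — compute geometric multiplicities via the rank-nullity identity g(λ) = n − rank(A − λI):
  rank(A − (2)·I) = 1, so dim ker(A − (2)·I) = n − 1 = 2

Summary:
  λ = 2: algebraic multiplicity = 3, geometric multiplicity = 2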